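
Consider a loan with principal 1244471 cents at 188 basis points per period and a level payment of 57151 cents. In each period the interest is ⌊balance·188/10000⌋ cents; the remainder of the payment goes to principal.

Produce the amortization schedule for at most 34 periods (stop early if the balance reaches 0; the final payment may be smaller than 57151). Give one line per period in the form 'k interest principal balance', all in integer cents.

1 23396 33755 1210716
2 22761 34390 1176326
3 22114 35037 1141289
4 21456 35695 1105594
5 20785 36366 1069228
6 20101 37050 1032178
7 19404 37747 994431
8 18695 38456 955975
9 17972 39179 916796
10 17235 39916 876880
11 16485 40666 836214
12 15720 41431 794783
13 14941 42210 752573
14 14148 43003 709570
15 13339 43812 665758
16 12516 44635 621123
17 11677 45474 575649
18 10822 46329 529320
19 9951 47200 482120
20 9063 48088 434032
21 8159 48992 385040
22 7238 49913 335127
23 6300 50851 284276
24 5344 51807 232469
25 4370 52781 179688
26 3378 53773 125915
27 2367 54784 71131
28 1337 55814 15317
29 287 15317 0

1. interest=⌊1244471·188/10000⌋=23396; principal=57151-23396=33755; balance=1244471-33755=1210716
2. interest=⌊1210716·188/10000⌋=22761; principal=57151-22761=34390; balance=1210716-34390=1176326
3. interest=⌊1176326·188/10000⌋=22114; principal=57151-22114=35037; balance=1176326-35037=1141289
4. interest=⌊1141289·188/10000⌋=21456; principal=57151-21456=35695; balance=1141289-35695=1105594
5. interest=⌊1105594·188/10000⌋=20785; principal=57151-20785=36366; balance=1105594-36366=1069228
6. interest=⌊1069228·188/10000⌋=20101; principal=57151-20101=37050; balance=1069228-37050=1032178
7. interest=⌊1032178·188/10000⌋=19404; principal=57151-19404=37747; balance=1032178-37747=994431
8. interest=⌊994431·188/10000⌋=18695; principal=57151-18695=38456; balance=994431-38456=955975
9. interest=⌊955975·188/10000⌋=17972; principal=57151-17972=39179; balance=955975-39179=916796
10. interest=⌊916796·188/10000⌋=17235; principal=57151-17235=39916; balance=916796-39916=876880
11. interest=⌊876880·188/10000⌋=16485; principal=57151-16485=40666; balance=876880-40666=836214
12. interest=⌊836214·188/10000⌋=15720; principal=57151-15720=41431; balance=836214-41431=794783
13. interest=⌊794783·188/10000⌋=14941; principal=57151-14941=42210; balance=794783-42210=752573
14. interest=⌊752573·188/10000⌋=14148; principal=57151-14148=43003; balance=752573-43003=709570
15. interest=⌊709570·188/10000⌋=13339; principal=57151-13339=43812; balance=709570-43812=665758
16. interest=⌊665758·188/10000⌋=12516; principal=57151-12516=44635; balance=665758-44635=621123
17. interest=⌊621123·188/10000⌋=11677; principal=57151-11677=45474; balance=621123-45474=575649
18. interest=⌊575649·188/10000⌋=10822; principal=57151-10822=46329; balance=575649-46329=529320
19. interest=⌊529320·188/10000⌋=9951; principal=57151-9951=47200; balance=529320-47200=482120
20. interest=⌊482120·188/10000⌋=9063; principal=57151-9063=48088; balance=482120-48088=434032
21. interest=⌊434032·188/10000⌋=8159; principal=57151-8159=48992; balance=434032-48992=385040
22. interest=⌊385040·188/10000⌋=7238; principal=57151-7238=49913; balance=385040-49913=335127
23. interest=⌊335127·188/10000⌋=6300; principal=57151-6300=50851; balance=335127-50851=284276
24. interest=⌊284276·188/10000⌋=5344; principal=57151-5344=51807; balance=284276-51807=232469
25. interest=⌊232469·188/10000⌋=4370; principal=57151-4370=52781; balance=232469-52781=179688
26. interest=⌊179688·188/10000⌋=3378; principal=57151-3378=53773; balance=179688-53773=125915
27. interest=⌊125915·188/10000⌋=2367; principal=57151-2367=54784; balance=125915-54784=71131
28. interest=⌊71131·188/10000⌋=1337; principal=57151-1337=55814; balance=71131-55814=15317
29. interest=⌊15317·188/10000⌋=287; principal=min(57151-287,15317)=15317; balance=15317-15317=0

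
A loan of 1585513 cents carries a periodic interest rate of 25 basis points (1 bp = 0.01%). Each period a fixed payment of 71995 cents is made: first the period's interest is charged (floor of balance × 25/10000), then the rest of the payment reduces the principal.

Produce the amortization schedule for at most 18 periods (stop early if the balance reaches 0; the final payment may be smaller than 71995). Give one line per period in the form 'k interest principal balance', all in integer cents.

1. interest=⌊1585513·25/10000⌋=3963; principal=71995-3963=68032; balance=1585513-68032=1517481
2. interest=⌊1517481·25/10000⌋=3793; principal=71995-3793=68202; balance=1517481-68202=1449279
3. interest=⌊1449279·25/10000⌋=3623; principal=71995-3623=68372; balance=1449279-68372=1380907
4. interest=⌊1380907·25/10000⌋=3452; principal=71995-3452=68543; balance=1380907-68543=1312364
5. interest=⌊1312364·25/10000⌋=3280; principal=71995-3280=68715; balance=1312364-68715=1243649
6. interest=⌊1243649·25/10000⌋=3109; principal=71995-3109=68886; balance=1243649-68886=1174763
7. interest=⌊1174763·25/10000⌋=2936; principal=71995-2936=69059; balance=1174763-69059=1105704
8. interest=⌊1105704·25/10000⌋=2764; principal=71995-2764=69231; balance=1105704-69231=1036473
9. interest=⌊1036473·25/10000⌋=2591; principal=71995-2591=69404; balance=1036473-69404=967069
10. interest=⌊967069·25/10000⌋=2417; principal=71995-2417=69578; balance=967069-69578=897491
11. interest=⌊897491·25/10000⌋=2243; principal=71995-2243=69752; balance=897491-69752=827739
12. interest=⌊827739·25/10000⌋=2069; principal=71995-2069=69926; balance=827739-69926=757813
13. interest=⌊757813·25/10000⌋=1894; principal=71995-1894=70101; balance=757813-70101=687712
14. interest=⌊687712·25/10000⌋=1719; principal=71995-1719=70276; balance=687712-70276=617436
15. interest=⌊617436·25/10000⌋=1543; principal=71995-1543=70452; balance=617436-70452=546984
16. interest=⌊546984·25/10000⌋=1367; principal=71995-1367=70628; balance=546984-70628=476356
17. interest=⌊476356·25/10000⌋=1190; principal=71995-1190=70805; balance=476356-70805=405551
18. interest=⌊405551·25/10000⌋=1013; principal=71995-1013=70982; balance=405551-70982=334569

1 3963 68032 1517481
2 3793 68202 1449279
3 3623 68372 1380907
4 3452 68543 1312364
5 3280 68715 1243649
6 3109 68886 1174763
7 2936 69059 1105704
8 2764 69231 1036473
9 2591 69404 967069
10 2417 69578 897491
11 2243 69752 827739
12 2069 69926 757813
13 1894 70101 687712
14 1719 70276 617436
15 1543 70452 546984
16 1367 70628 476356
17 1190 70805 405551
18 1013 70982 334569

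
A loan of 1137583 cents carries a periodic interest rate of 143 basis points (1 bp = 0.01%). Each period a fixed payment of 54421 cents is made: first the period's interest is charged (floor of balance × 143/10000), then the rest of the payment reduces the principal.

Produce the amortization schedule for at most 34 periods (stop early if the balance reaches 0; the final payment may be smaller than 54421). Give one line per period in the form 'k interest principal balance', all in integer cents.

1. interest=⌊1137583·143/10000⌋=16267; principal=54421-16267=38154; balance=1137583-38154=1099429
2. interest=⌊1099429·143/10000⌋=15721; principal=54421-15721=38700; balance=1099429-38700=1060729
3. interest=⌊1060729·143/10000⌋=15168; principal=54421-15168=39253; balance=1060729-39253=1021476
4. interest=⌊1021476·143/10000⌋=14607; principal=54421-14607=39814; balance=1021476-39814=981662
5. interest=⌊981662·143/10000⌋=14037; principal=54421-14037=40384; balance=981662-40384=941278
6. interest=⌊941278·143/10000⌋=13460; principal=54421-13460=40961; balance=941278-40961=900317
7. interest=⌊900317·143/10000⌋=12874; principal=54421-12874=41547; balance=900317-41547=858770
8. interest=⌊858770·143/10000⌋=12280; principal=54421-12280=42141; balance=858770-42141=816629
9. interest=⌊816629·143/10000⌋=11677; principal=54421-11677=42744; balance=816629-42744=773885
10. interest=⌊773885·143/10000⌋=11066; principal=54421-11066=43355; balance=773885-43355=730530
11. interest=⌊730530·143/10000⌋=10446; principal=54421-10446=43975; balance=730530-43975=686555
12. interest=⌊686555·143/10000⌋=9817; principal=54421-9817=44604; balance=686555-44604=641951
13. interest=⌊641951·143/10000⌋=9179; principal=54421-9179=45242; balance=641951-45242=596709
14. interest=⌊596709·143/10000⌋=8532; principal=54421-8532=45889; balance=596709-45889=550820
15. interest=⌊550820·143/10000⌋=7876; principal=54421-7876=46545; balance=550820-46545=504275
16. interest=⌊504275·143/10000⌋=7211; principal=54421-7211=47210; balance=504275-47210=457065
17. interest=⌊457065·143/10000⌋=6536; principal=54421-6536=47885; balance=457065-47885=409180
18. interest=⌊409180·143/10000⌋=5851; principal=54421-5851=48570; balance=409180-48570=360610
19. interest=⌊360610·143/10000⌋=5156; principal=54421-5156=49265; balance=360610-49265=311345
20. interest=⌊311345·143/10000⌋=4452; principal=54421-4452=49969; balance=311345-49969=261376
21. interest=⌊261376·143/10000⌋=3737; principal=54421-3737=50684; balance=261376-50684=210692
22. interest=⌊210692·143/10000⌋=3012; principal=54421-3012=51409; balance=210692-51409=159283
23. interest=⌊159283·143/10000⌋=2277; principal=54421-2277=52144; balance=159283-52144=107139
24. interest=⌊107139·143/10000⌋=1532; principal=54421-1532=52889; balance=107139-52889=54250
25. interest=⌊54250·143/10000⌋=775; principal=54421-775=53646; balance=54250-53646=604
26. interest=⌊604·143/10000⌋=8; principal=min(54421-8,604)=604; balance=604-604=0

1 16267 38154 1099429
2 15721 38700 1060729
3 15168 39253 1021476
4 14607 39814 981662
5 14037 40384 941278
6 13460 40961 900317
7 12874 41547 858770
8 12280 42141 816629
9 11677 42744 773885
10 11066 43355 730530
11 10446 43975 686555
12 9817 44604 641951
13 9179 45242 596709
14 8532 45889 550820
15 7876 46545 504275
16 7211 47210 457065
17 6536 47885 409180
18 5851 48570 360610
19 5156 49265 311345
20 4452 49969 261376
21 3737 50684 210692
22 3012 51409 159283
23 2277 52144 107139
24 1532 52889 54250
25 775 53646 604
26 8 604 0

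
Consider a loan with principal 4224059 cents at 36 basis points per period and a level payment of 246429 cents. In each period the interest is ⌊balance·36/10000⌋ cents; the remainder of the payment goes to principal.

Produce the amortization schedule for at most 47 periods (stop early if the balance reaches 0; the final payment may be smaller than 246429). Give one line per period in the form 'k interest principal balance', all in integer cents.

1 15206 231223 3992836
2 14374 232055 3760781
3 13538 232891 3527890
4 12700 233729 3294161
5 11858 234571 3059590
6 11014 235415 2824175
7 10167 236262 2587913
8 9316 237113 2350800
9 8462 237967 2112833
10 7606 238823 1874010
11 6746 239683 1634327
12 5883 240546 1393781
13 5017 241412 1152369
14 4148 242281 910088
15 3276 243153 666935
16 2400 244029 422906
17 1522 244907 177999
18 640 177999 0

1. interest=⌊4224059·36/10000⌋=15206; principal=246429-15206=231223; balance=4224059-231223=3992836
2. interest=⌊3992836·36/10000⌋=14374; principal=246429-14374=232055; balance=3992836-232055=3760781
3. interest=⌊3760781·36/10000⌋=13538; principal=246429-13538=232891; balance=3760781-232891=3527890
4. interest=⌊3527890·36/10000⌋=12700; principal=246429-12700=233729; balance=3527890-233729=3294161
5. interest=⌊3294161·36/10000⌋=11858; principal=246429-11858=234571; balance=3294161-234571=3059590
6. interest=⌊3059590·36/10000⌋=11014; principal=246429-11014=235415; balance=3059590-235415=2824175
7. interest=⌊2824175·36/10000⌋=10167; principal=246429-10167=236262; balance=2824175-236262=2587913
8. interest=⌊2587913·36/10000⌋=9316; principal=246429-9316=237113; balance=2587913-237113=2350800
9. interest=⌊2350800·36/10000⌋=8462; principal=246429-8462=237967; balance=2350800-237967=2112833
10. interest=⌊2112833·36/10000⌋=7606; principal=246429-7606=238823; balance=2112833-238823=1874010
11. interest=⌊1874010·36/10000⌋=6746; principal=246429-6746=239683; balance=1874010-239683=1634327
12. interest=⌊1634327·36/10000⌋=5883; principal=246429-5883=240546; balance=1634327-240546=1393781
13. interest=⌊1393781·36/10000⌋=5017; principal=246429-5017=241412; balance=1393781-241412=1152369
14. interest=⌊1152369·36/10000⌋=4148; principal=246429-4148=242281; balance=1152369-242281=910088
15. interest=⌊910088·36/10000⌋=3276; principal=246429-3276=243153; balance=910088-243153=666935
16. interest=⌊666935·36/10000⌋=2400; principal=246429-2400=244029; balance=666935-244029=422906
17. interest=⌊422906·36/10000⌋=1522; principal=246429-1522=244907; balance=422906-244907=177999
18. interest=⌊177999·36/10000⌋=640; principal=min(246429-640,177999)=177999; balance=177999-177999=0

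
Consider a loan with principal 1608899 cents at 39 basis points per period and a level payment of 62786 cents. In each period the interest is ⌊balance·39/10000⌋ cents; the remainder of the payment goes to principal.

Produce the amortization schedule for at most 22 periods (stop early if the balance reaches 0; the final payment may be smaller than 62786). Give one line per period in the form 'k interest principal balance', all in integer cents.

1. interest=⌊1608899·39/10000⌋=6274; principal=62786-6274=56512; balance=1608899-56512=1552387
2. interest=⌊1552387·39/10000⌋=6054; principal=62786-6054=56732; balance=1552387-56732=1495655
3. interest=⌊1495655·39/10000⌋=5833; principal=62786-5833=56953; balance=1495655-56953=1438702
4. interest=⌊1438702·39/10000⌋=5610; principal=62786-5610=57176; balance=1438702-57176=1381526
5. interest=⌊1381526·39/10000⌋=5387; principal=62786-5387=57399; balance=1381526-57399=1324127
6. interest=⌊1324127·39/10000⌋=5164; principal=62786-5164=57622; balance=1324127-57622=1266505
7. interest=⌊1266505·39/10000⌋=4939; principal=62786-4939=57847; balance=1266505-57847=1208658
8. interest=⌊1208658·39/10000⌋=4713; principal=62786-4713=58073; balance=1208658-58073=1150585
9. interest=⌊1150585·39/10000⌋=4487; principal=62786-4487=58299; balance=1150585-58299=1092286
10. interest=⌊1092286·39/10000⌋=4259; principal=62786-4259=58527; balance=1092286-58527=1033759
11. interest=⌊1033759·39/10000⌋=4031; principal=62786-4031=58755; balance=1033759-58755=975004
12. interest=⌊975004·39/10000⌋=3802; principal=62786-3802=58984; balance=975004-58984=916020
13. interest=⌊916020·39/10000⌋=3572; principal=62786-3572=59214; balance=916020-59214=856806
14. interest=⌊856806·39/10000⌋=3341; principal=62786-3341=59445; balance=856806-59445=797361
15. interest=⌊797361·39/10000⌋=3109; principal=62786-3109=59677; balance=797361-59677=737684
16. interest=⌊737684·39/10000⌋=2876; principal=62786-2876=59910; balance=737684-59910=677774
17. interest=⌊677774·39/10000⌋=2643; principal=62786-2643=60143; balance=677774-60143=617631
18. interest=⌊617631·39/10000⌋=2408; principal=62786-2408=60378; balance=617631-60378=557253
19. interest=⌊557253·39/10000⌋=2173; principal=62786-2173=60613; balance=557253-60613=496640
20. interest=⌊496640·39/10000⌋=1936; principal=62786-1936=60850; balance=496640-60850=435790
21. interest=⌊435790·39/10000⌋=1699; principal=62786-1699=61087; balance=435790-61087=374703
22. interest=⌊374703·39/10000⌋=1461; principal=62786-1461=61325; balance=374703-61325=313378

1 6274 56512 1552387
2 6054 56732 1495655
3 5833 56953 1438702
4 5610 57176 1381526
5 5387 57399 1324127
6 5164 57622 1266505
7 4939 57847 1208658
8 4713 58073 1150585
9 4487 58299 1092286
10 4259 58527 1033759
11 4031 58755 975004
12 3802 58984 916020
13 3572 59214 856806
14 3341 59445 797361
15 3109 59677 737684
16 2876 59910 677774
17 2643 60143 617631
18 2408 60378 557253
19 2173 60613 496640
20 1936 60850 435790
21 1699 61087 374703
22 1461 61325 313378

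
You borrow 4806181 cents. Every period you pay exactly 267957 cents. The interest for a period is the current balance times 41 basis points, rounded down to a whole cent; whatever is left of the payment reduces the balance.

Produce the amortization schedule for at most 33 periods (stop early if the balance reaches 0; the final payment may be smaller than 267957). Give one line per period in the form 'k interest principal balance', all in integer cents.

1. interest=⌊4806181·41/10000⌋=19705; principal=267957-19705=248252; balance=4806181-248252=4557929
2. interest=⌊4557929·41/10000⌋=18687; principal=267957-18687=249270; balance=4557929-249270=4308659
3. interest=⌊4308659·41/10000⌋=17665; principal=267957-17665=250292; balance=4308659-250292=4058367
4. interest=⌊4058367·41/10000⌋=16639; principal=267957-16639=251318; balance=4058367-251318=3807049
5. interest=⌊3807049·41/10000⌋=15608; principal=267957-15608=252349; balance=3807049-252349=3554700
6. interest=⌊3554700·41/10000⌋=14574; principal=267957-14574=253383; balance=3554700-253383=3301317
7. interest=⌊3301317·41/10000⌋=13535; principal=267957-13535=254422; balance=3301317-254422=3046895
8. interest=⌊3046895·41/10000⌋=12492; principal=267957-12492=255465; balance=3046895-255465=2791430
9. interest=⌊2791430·41/10000⌋=11444; principal=267957-11444=256513; balance=2791430-256513=2534917
10. interest=⌊2534917·41/10000⌋=10393; principal=267957-10393=257564; balance=2534917-257564=2277353
11. interest=⌊2277353·41/10000⌋=9337; principal=267957-9337=258620; balance=2277353-258620=2018733
12. interest=⌊2018733·41/10000⌋=8276; principal=267957-8276=259681; balance=2018733-259681=1759052
13. interest=⌊1759052·41/10000⌋=7212; principal=267957-7212=260745; balance=1759052-260745=1498307
14. interest=⌊1498307·41/10000⌋=6143; principal=267957-6143=261814; balance=1498307-261814=1236493
15. interest=⌊1236493·41/10000⌋=5069; principal=267957-5069=262888; balance=1236493-262888=973605
16. interest=⌊973605·41/10000⌋=3991; principal=267957-3991=263966; balance=973605-263966=709639
17. interest=⌊709639·41/10000⌋=2909; principal=267957-2909=265048; balance=709639-265048=444591
18. interest=⌊444591·41/10000⌋=1822; principal=267957-1822=266135; balance=444591-266135=178456
19. interest=⌊178456·41/10000⌋=731; principal=min(267957-731,178456)=178456; balance=178456-178456=0

1 19705 248252 4557929
2 18687 249270 4308659
3 17665 250292 4058367
4 16639 251318 3807049
5 15608 252349 3554700
6 14574 253383 3301317
7 13535 254422 3046895
8 12492 255465 2791430
9 11444 256513 2534917
10 10393 257564 2277353
11 9337 258620 2018733
12 8276 259681 1759052
13 7212 260745 1498307
14 6143 261814 1236493
15 5069 262888 973605
16 3991 263966 709639
17 2909 265048 444591
18 1822 266135 178456
19 731 178456 0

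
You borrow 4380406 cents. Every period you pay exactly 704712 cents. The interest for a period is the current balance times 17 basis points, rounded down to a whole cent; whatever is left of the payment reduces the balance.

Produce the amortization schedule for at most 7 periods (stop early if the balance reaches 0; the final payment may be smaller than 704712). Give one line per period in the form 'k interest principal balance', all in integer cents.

1 7446 697266 3683140
2 6261 698451 2984689
3 5073 699639 2285050
4 3884 700828 1584222
5 2693 702019 882203
6 1499 703213 178990
7 304 178990 0

1. interest=⌊4380406·17/10000⌋=7446; principal=704712-7446=697266; balance=4380406-697266=3683140
2. interest=⌊3683140·17/10000⌋=6261; principal=704712-6261=698451; balance=3683140-698451=2984689
3. interest=⌊2984689·17/10000⌋=5073; principal=704712-5073=699639; balance=2984689-699639=2285050
4. interest=⌊2285050·17/10000⌋=3884; principal=704712-3884=700828; balance=2285050-700828=1584222
5. interest=⌊1584222·17/10000⌋=2693; principal=704712-2693=702019; balance=1584222-702019=882203
6. interest=⌊882203·17/10000⌋=1499; principal=704712-1499=703213; balance=882203-703213=178990
7. interest=⌊178990·17/10000⌋=304; principal=min(704712-304,178990)=178990; balance=178990-178990=0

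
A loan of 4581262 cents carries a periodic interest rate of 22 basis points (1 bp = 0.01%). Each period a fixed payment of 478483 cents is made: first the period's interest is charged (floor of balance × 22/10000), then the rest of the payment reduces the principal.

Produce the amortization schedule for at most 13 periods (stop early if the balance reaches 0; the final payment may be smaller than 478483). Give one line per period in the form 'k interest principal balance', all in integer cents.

1. interest=⌊4581262·22/10000⌋=10078; principal=478483-10078=468405; balance=4581262-468405=4112857
2. interest=⌊4112857·22/10000⌋=9048; principal=478483-9048=469435; balance=4112857-469435=3643422
3. interest=⌊3643422·22/10000⌋=8015; principal=478483-8015=470468; balance=3643422-470468=3172954
4. interest=⌊3172954·22/10000⌋=6980; principal=478483-6980=471503; balance=3172954-471503=2701451
5. interest=⌊2701451·22/10000⌋=5943; principal=478483-5943=472540; balance=2701451-472540=2228911
6. interest=⌊2228911·22/10000⌋=4903; principal=478483-4903=473580; balance=2228911-473580=1755331
7. interest=⌊1755331·22/10000⌋=3861; principal=478483-3861=474622; balance=1755331-474622=1280709
8. interest=⌊1280709·22/10000⌋=2817; principal=478483-2817=475666; balance=1280709-475666=805043
9. interest=⌊805043·22/10000⌋=1771; principal=478483-1771=476712; balance=805043-476712=328331
10. interest=⌊328331·22/10000⌋=722; principal=min(478483-722,328331)=328331; balance=328331-328331=0

1 10078 468405 4112857
2 9048 469435 3643422
3 8015 470468 3172954
4 6980 471503 2701451
5 5943 472540 2228911
6 4903 473580 1755331
7 3861 474622 1280709
8 2817 475666 805043
9 1771 476712 328331
10 722 328331 0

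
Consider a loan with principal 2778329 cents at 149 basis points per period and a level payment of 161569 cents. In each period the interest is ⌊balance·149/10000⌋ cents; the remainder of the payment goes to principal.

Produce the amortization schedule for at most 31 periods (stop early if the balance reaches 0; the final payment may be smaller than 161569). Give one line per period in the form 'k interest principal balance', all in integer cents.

1. interest=⌊2778329·149/10000⌋=41397; principal=161569-41397=120172; balance=2778329-120172=2658157
2. interest=⌊2658157·149/10000⌋=39606; principal=161569-39606=121963; balance=2658157-121963=2536194
3. interest=⌊2536194·149/10000⌋=37789; principal=161569-37789=123780; balance=2536194-123780=2412414
4. interest=⌊2412414·149/10000⌋=35944; principal=161569-35944=125625; balance=2412414-125625=2286789
5. interest=⌊2286789·149/10000⌋=34073; principal=161569-34073=127496; balance=2286789-127496=2159293
6. interest=⌊2159293·149/10000⌋=32173; principal=161569-32173=129396; balance=2159293-129396=2029897
7. interest=⌊2029897·149/10000⌋=30245; principal=161569-30245=131324; balance=2029897-131324=1898573
8. interest=⌊1898573·149/10000⌋=28288; principal=161569-28288=133281; balance=1898573-133281=1765292
9. interest=⌊1765292·149/10000⌋=26302; principal=161569-26302=135267; balance=1765292-135267=1630025
10. interest=⌊1630025·149/10000⌋=24287; principal=161569-24287=137282; balance=1630025-137282=1492743
11. interest=⌊1492743·149/10000⌋=22241; principal=161569-22241=139328; balance=1492743-139328=1353415
12. interest=⌊1353415·149/10000⌋=20165; principal=161569-20165=141404; balance=1353415-141404=1212011
13. interest=⌊1212011·149/10000⌋=18058; principal=161569-18058=143511; balance=1212011-143511=1068500
14. interest=⌊1068500·149/10000⌋=15920; principal=161569-15920=145649; balance=1068500-145649=922851
15. interest=⌊922851·149/10000⌋=13750; principal=161569-13750=147819; balance=922851-147819=775032
16. interest=⌊775032·149/10000⌋=11547; principal=161569-11547=150022; balance=775032-150022=625010
17. interest=⌊625010·149/10000⌋=9312; principal=161569-9312=152257; balance=625010-152257=472753
18. interest=⌊472753·149/10000⌋=7044; principal=161569-7044=154525; balance=472753-154525=318228
19. interest=⌊318228·149/10000⌋=4741; principal=161569-4741=156828; balance=318228-156828=161400
20. interest=⌊161400·149/10000⌋=2404; principal=161569-2404=159165; balance=161400-159165=2235
21. interest=⌊2235·149/10000⌋=33; principal=min(161569-33,2235)=2235; balance=2235-2235=0

1 41397 120172 2658157
2 39606 121963 2536194
3 37789 123780 2412414
4 35944 125625 2286789
5 34073 127496 2159293
6 32173 129396 2029897
7 30245 131324 1898573
8 28288 133281 1765292
9 26302 135267 1630025
10 24287 137282 1492743
11 22241 139328 1353415
12 20165 141404 1212011
13 18058 143511 1068500
14 15920 145649 922851
15 13750 147819 775032
16 11547 150022 625010
17 9312 152257 472753
18 7044 154525 318228
19 4741 156828 161400
20 2404 159165 2235
21 33 2235 0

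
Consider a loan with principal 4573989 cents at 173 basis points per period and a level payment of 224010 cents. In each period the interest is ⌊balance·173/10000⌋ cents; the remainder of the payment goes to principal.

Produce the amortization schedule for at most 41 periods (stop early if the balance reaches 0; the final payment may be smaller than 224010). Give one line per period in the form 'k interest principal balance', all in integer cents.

1. interest=⌊4573989·173/10000⌋=79130; principal=224010-79130=144880; balance=4573989-144880=4429109
2. interest=⌊4429109·173/10000⌋=76623; principal=224010-76623=147387; balance=4429109-147387=4281722
3. interest=⌊4281722·173/10000⌋=74073; principal=224010-74073=149937; balance=4281722-149937=4131785
4. interest=⌊4131785·173/10000⌋=71479; principal=224010-71479=152531; balance=4131785-152531=3979254
5. interest=⌊3979254·173/10000⌋=68841; principal=224010-68841=155169; balance=3979254-155169=3824085
6. interest=⌊3824085·173/10000⌋=66156; principal=224010-66156=157854; balance=3824085-157854=3666231
7. interest=⌊3666231·173/10000⌋=63425; principal=224010-63425=160585; balance=3666231-160585=3505646
8. interest=⌊3505646·173/10000⌋=60647; principal=224010-60647=163363; balance=3505646-163363=3342283
9. interest=⌊3342283·173/10000⌋=57821; principal=224010-57821=166189; balance=3342283-166189=3176094
10. interest=⌊3176094·173/10000⌋=54946; principal=224010-54946=169064; balance=3176094-169064=3007030
11. interest=⌊3007030·173/10000⌋=52021; principal=224010-52021=171989; balance=3007030-171989=2835041
12. interest=⌊2835041·173/10000⌋=49046; principal=224010-49046=174964; balance=2835041-174964=2660077
13. interest=⌊2660077·173/10000⌋=46019; principal=224010-46019=177991; balance=2660077-177991=2482086
14. interest=⌊2482086·173/10000⌋=42940; principal=224010-42940=181070; balance=2482086-181070=2301016
15. interest=⌊2301016·173/10000⌋=39807; principal=224010-39807=184203; balance=2301016-184203=2116813
16. interest=⌊2116813·173/10000⌋=36620; principal=224010-36620=187390; balance=2116813-187390=1929423
17. interest=⌊1929423·173/10000⌋=33379; principal=224010-33379=190631; balance=1929423-190631=1738792
18. interest=⌊1738792·173/10000⌋=30081; principal=224010-30081=193929; balance=1738792-193929=1544863
19. interest=⌊1544863·173/10000⌋=26726; principal=224010-26726=197284; balance=1544863-197284=1347579
20. interest=⌊1347579·173/10000⌋=23313; principal=224010-23313=200697; balance=1347579-200697=1146882
21. interest=⌊1146882·173/10000⌋=19841; principal=224010-19841=204169; balance=1146882-204169=942713
22. interest=⌊942713·173/10000⌋=16308; principal=224010-16308=207702; balance=942713-207702=735011
23. interest=⌊735011·173/10000⌋=12715; principal=224010-12715=211295; balance=735011-211295=523716
24. interest=⌊523716·173/10000⌋=9060; principal=224010-9060=214950; balance=523716-214950=308766
25. interest=⌊308766·173/10000⌋=5341; principal=224010-5341=218669; balance=308766-218669=90097
26. interest=⌊90097·173/10000⌋=1558; principal=min(224010-1558,90097)=90097; balance=90097-90097=0

1 79130 144880 4429109
2 76623 147387 4281722
3 74073 149937 4131785
4 71479 152531 3979254
5 68841 155169 3824085
6 66156 157854 3666231
7 63425 160585 3505646
8 60647 163363 3342283
9 57821 166189 3176094
10 54946 169064 3007030
11 52021 171989 2835041
12 49046 174964 2660077
13 46019 177991 2482086
14 42940 181070 2301016
15 39807 184203 2116813
16 36620 187390 1929423
17 33379 190631 1738792
18 30081 193929 1544863
19 26726 197284 1347579
20 23313 200697 1146882
21 19841 204169 942713
22 16308 207702 735011
23 12715 211295 523716
24 9060 214950 308766
25 5341 218669 90097
26 1558 90097 0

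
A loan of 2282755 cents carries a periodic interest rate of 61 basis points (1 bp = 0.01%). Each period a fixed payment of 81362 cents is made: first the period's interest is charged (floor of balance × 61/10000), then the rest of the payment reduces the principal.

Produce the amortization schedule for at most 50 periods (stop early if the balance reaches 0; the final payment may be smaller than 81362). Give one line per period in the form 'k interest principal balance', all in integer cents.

1. interest=⌊2282755·61/10000⌋=13924; principal=81362-13924=67438; balance=2282755-67438=2215317
2. interest=⌊2215317·61/10000⌋=13513; principal=81362-13513=67849; balance=2215317-67849=2147468
3. interest=⌊2147468·61/10000⌋=13099; principal=81362-13099=68263; balance=2147468-68263=2079205
4. interest=⌊2079205·61/10000⌋=12683; principal=81362-12683=68679; balance=2079205-68679=2010526
5. interest=⌊2010526·61/10000⌋=12264; principal=81362-12264=69098; balance=2010526-69098=1941428
6. interest=⌊1941428·61/10000⌋=11842; principal=81362-11842=69520; balance=1941428-69520=1871908
7. interest=⌊1871908·61/10000⌋=11418; principal=81362-11418=69944; balance=1871908-69944=1801964
8. interest=⌊1801964·61/10000⌋=10991; principal=81362-10991=70371; balance=1801964-70371=1731593
9. interest=⌊1731593·61/10000⌋=10562; principal=81362-10562=70800; balance=1731593-70800=1660793
10. interest=⌊1660793·61/10000⌋=10130; principal=81362-10130=71232; balance=1660793-71232=1589561
11. interest=⌊1589561·61/10000⌋=9696; principal=81362-9696=71666; balance=1589561-71666=1517895
12. interest=⌊1517895·61/10000⌋=9259; principal=81362-9259=72103; balance=1517895-72103=1445792
13. interest=⌊1445792·61/10000⌋=8819; principal=81362-8819=72543; balance=1445792-72543=1373249
14. interest=⌊1373249·61/10000⌋=8376; principal=81362-8376=72986; balance=1373249-72986=1300263
15. interest=⌊1300263·61/10000⌋=7931; principal=81362-7931=73431; balance=1300263-73431=1226832
16. interest=⌊1226832·61/10000⌋=7483; principal=81362-7483=73879; balance=1226832-73879=1152953
17. interest=⌊1152953·61/10000⌋=7033; principal=81362-7033=74329; balance=1152953-74329=1078624
18. interest=⌊1078624·61/10000⌋=6579; principal=81362-6579=74783; balance=1078624-74783=1003841
19. interest=⌊1003841·61/10000⌋=6123; principal=81362-6123=75239; balance=1003841-75239=928602
20. interest=⌊928602·61/10000⌋=5664; principal=81362-5664=75698; balance=928602-75698=852904
21. interest=⌊852904·61/10000⌋=5202; principal=81362-5202=76160; balance=852904-76160=776744
22. interest=⌊776744·61/10000⌋=4738; principal=81362-4738=76624; balance=776744-76624=700120
23. interest=⌊700120·61/10000⌋=4270; principal=81362-4270=77092; balance=700120-77092=623028
24. interest=⌊623028·61/10000⌋=3800; principal=81362-3800=77562; balance=623028-77562=545466
25. interest=⌊545466·61/10000⌋=3327; principal=81362-3327=78035; balance=545466-78035=467431
26. interest=⌊467431·61/10000⌋=2851; principal=81362-2851=78511; balance=467431-78511=388920
27. interest=⌊388920·61/10000⌋=2372; principal=81362-2372=78990; balance=388920-78990=309930
28. interest=⌊309930·61/10000⌋=1890; principal=81362-1890=79472; balance=309930-79472=230458
29. interest=⌊230458·61/10000⌋=1405; principal=81362-1405=79957; balance=230458-79957=150501
30. interest=⌊150501·61/10000⌋=918; principal=81362-918=80444; balance=150501-80444=70057
31. interest=⌊70057·61/10000⌋=427; principal=min(81362-427,70057)=70057; balance=70057-70057=0

1 13924 67438 2215317
2 13513 67849 2147468
3 13099 68263 2079205
4 12683 68679 2010526
5 12264 69098 1941428
6 11842 69520 1871908
7 11418 69944 1801964
8 10991 70371 1731593
9 10562 70800 1660793
10 10130 71232 1589561
11 9696 71666 1517895
12 9259 72103 1445792
13 8819 72543 1373249
14 8376 72986 1300263
15 7931 73431 1226832
16 7483 73879 1152953
17 7033 74329 1078624
18 6579 74783 1003841
19 6123 75239 928602
20 5664 75698 852904
21 5202 76160 776744
22 4738 76624 700120
23 4270 77092 623028
24 3800 77562 545466
25 3327 78035 467431
26 2851 78511 388920
27 2372 78990 309930
28 1890 79472 230458
29 1405 79957 150501
30 918 80444 70057
31 427 70057 0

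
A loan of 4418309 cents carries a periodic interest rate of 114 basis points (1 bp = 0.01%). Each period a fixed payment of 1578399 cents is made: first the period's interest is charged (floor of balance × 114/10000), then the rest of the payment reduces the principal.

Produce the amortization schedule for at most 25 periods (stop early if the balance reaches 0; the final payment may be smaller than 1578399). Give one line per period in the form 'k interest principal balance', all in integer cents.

1. interest=⌊4418309·114/10000⌋=50368; principal=1578399-50368=1528031; balance=4418309-1528031=2890278
2. interest=⌊2890278·114/10000⌋=32949; principal=1578399-32949=1545450; balance=2890278-1545450=1344828
3. interest=⌊1344828·114/10000⌋=15331; principal=min(1578399-15331,1344828)=1344828; balance=1344828-1344828=0

1 50368 1528031 2890278
2 32949 1545450 1344828
3 15331 1344828 0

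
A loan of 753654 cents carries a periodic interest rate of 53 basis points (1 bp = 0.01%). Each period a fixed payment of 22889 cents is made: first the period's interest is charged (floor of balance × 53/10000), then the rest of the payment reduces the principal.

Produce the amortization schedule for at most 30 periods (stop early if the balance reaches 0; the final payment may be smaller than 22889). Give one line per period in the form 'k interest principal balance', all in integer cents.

1. interest=⌊753654·53/10000⌋=3994; principal=22889-3994=18895; balance=753654-18895=734759
2. interest=⌊734759·53/10000⌋=3894; principal=22889-3894=18995; balance=734759-18995=715764
3. interest=⌊715764·53/10000⌋=3793; principal=22889-3793=19096; balance=715764-19096=696668
4. interest=⌊696668·53/10000⌋=3692; principal=22889-3692=19197; balance=696668-19197=677471
5. interest=⌊677471·53/10000⌋=3590; principal=22889-3590=19299; balance=677471-19299=658172
6. interest=⌊658172·53/10000⌋=3488; principal=22889-3488=19401; balance=658172-19401=638771
7. interest=⌊638771·53/10000⌋=3385; principal=22889-3385=19504; balance=638771-19504=619267
8. interest=⌊619267·53/10000⌋=3282; principal=22889-3282=19607; balance=619267-19607=599660
9. interest=⌊599660·53/10000⌋=3178; principal=22889-3178=19711; balance=599660-19711=579949
10. interest=⌊579949·53/10000⌋=3073; principal=22889-3073=19816; balance=579949-19816=560133
11. interest=⌊560133·53/10000⌋=2968; principal=22889-2968=19921; balance=560133-19921=540212
12. interest=⌊540212·53/10000⌋=2863; principal=22889-2863=20026; balance=540212-20026=520186
13. interest=⌊520186·53/10000⌋=2756; principal=22889-2756=20133; balance=520186-20133=500053
14. interest=⌊500053·53/10000⌋=2650; principal=22889-2650=20239; balance=500053-20239=479814
15. interest=⌊479814·53/10000⌋=2543; principal=22889-2543=20346; balance=479814-20346=459468
16. interest=⌊459468·53/10000⌋=2435; principal=22889-2435=20454; balance=459468-20454=439014
17. interest=⌊439014·53/10000⌋=2326; principal=22889-2326=20563; balance=439014-20563=418451
18. interest=⌊418451·53/10000⌋=2217; principal=22889-2217=20672; balance=418451-20672=397779
19. interest=⌊397779·53/10000⌋=2108; principal=22889-2108=20781; balance=397779-20781=376998
20. interest=⌊376998·53/10000⌋=1998; principal=22889-1998=20891; balance=376998-20891=356107
21. interest=⌊356107·53/10000⌋=1887; principal=22889-1887=21002; balance=356107-21002=335105
22. interest=⌊335105·53/10000⌋=1776; principal=22889-1776=21113; balance=335105-21113=313992
23. interest=⌊313992·53/10000⌋=1664; principal=22889-1664=21225; balance=313992-21225=292767
24. interest=⌊292767·53/10000⌋=1551; principal=22889-1551=21338; balance=292767-21338=271429
25. interest=⌊271429·53/10000⌋=1438; principal=22889-1438=21451; balance=271429-21451=249978
26. interest=⌊249978·53/10000⌋=1324; principal=22889-1324=21565; balance=249978-21565=228413
27. interest=⌊228413·53/10000⌋=1210; principal=22889-1210=21679; balance=228413-21679=206734
28. interest=⌊206734·53/10000⌋=1095; principal=22889-1095=21794; balance=206734-21794=184940
29. interest=⌊184940·53/10000⌋=980; principal=22889-980=21909; balance=184940-21909=163031
30. interest=⌊163031·53/10000⌋=864; principal=22889-864=22025; balance=163031-22025=141006

1 3994 18895 734759
2 3894 18995 715764
3 3793 19096 696668
4 3692 19197 677471
5 3590 19299 658172
6 3488 19401 638771
7 3385 19504 619267
8 3282 19607 599660
9 3178 19711 579949
10 3073 19816 560133
11 2968 19921 540212
12 2863 20026 520186
13 2756 20133 500053
14 2650 20239 479814
15 2543 20346 459468
16 2435 20454 439014
17 2326 20563 418451
18 2217 20672 397779
19 2108 20781 376998
20 1998 20891 356107
21 1887 21002 335105
22 1776 21113 313992
23 1664 21225 292767
24 1551 21338 271429
25 1438 21451 249978
26 1324 21565 228413
27 1210 21679 206734
28 1095 21794 184940
29 980 21909 163031
30 864 22025 141006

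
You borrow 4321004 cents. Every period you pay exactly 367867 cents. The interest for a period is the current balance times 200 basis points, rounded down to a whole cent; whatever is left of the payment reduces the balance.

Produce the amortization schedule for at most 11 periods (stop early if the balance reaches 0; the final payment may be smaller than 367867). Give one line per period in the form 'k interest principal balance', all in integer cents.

1 86420 281447 4039557
2 80791 287076 3752481
3 75049 292818 3459663
4 69193 298674 3160989
5 63219 304648 2856341
6 57126 310741 2545600
7 50912 316955 2228645
8 44572 323295 1905350
9 38107 329760 1575590
10 31511 336356 1239234
11 24784 343083 896151

1. interest=⌊4321004·200/10000⌋=86420; principal=367867-86420=281447; balance=4321004-281447=4039557
2. interest=⌊4039557·200/10000⌋=80791; principal=367867-80791=287076; balance=4039557-287076=3752481
3. interest=⌊3752481·200/10000⌋=75049; principal=367867-75049=292818; balance=3752481-292818=3459663
4. interest=⌊3459663·200/10000⌋=69193; principal=367867-69193=298674; balance=3459663-298674=3160989
5. interest=⌊3160989·200/10000⌋=63219; principal=367867-63219=304648; balance=3160989-304648=2856341
6. interest=⌊2856341·200/10000⌋=57126; principal=367867-57126=310741; balance=2856341-310741=2545600
7. interest=⌊2545600·200/10000⌋=50912; principal=367867-50912=316955; balance=2545600-316955=2228645
8. interest=⌊2228645·200/10000⌋=44572; principal=367867-44572=323295; balance=2228645-323295=1905350
9. interest=⌊1905350·200/10000⌋=38107; principal=367867-38107=329760; balance=1905350-329760=1575590
10. interest=⌊1575590·200/10000⌋=31511; principal=367867-31511=336356; balance=1575590-336356=1239234
11. interest=⌊1239234·200/10000⌋=24784; principal=367867-24784=343083; balance=1239234-343083=896151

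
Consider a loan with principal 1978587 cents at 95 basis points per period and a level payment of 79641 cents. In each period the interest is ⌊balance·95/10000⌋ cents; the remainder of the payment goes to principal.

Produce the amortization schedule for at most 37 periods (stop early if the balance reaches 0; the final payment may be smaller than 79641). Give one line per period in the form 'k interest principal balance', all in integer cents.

1. interest=⌊1978587·95/10000⌋=18796; principal=79641-18796=60845; balance=1978587-60845=1917742
2. interest=⌊1917742·95/10000⌋=18218; principal=79641-18218=61423; balance=1917742-61423=1856319
3. interest=⌊1856319·95/10000⌋=17635; principal=79641-17635=62006; balance=1856319-62006=1794313
4. interest=⌊1794313·95/10000⌋=17045; principal=79641-17045=62596; balance=1794313-62596=1731717
5. interest=⌊1731717·95/10000⌋=16451; principal=79641-16451=63190; balance=1731717-63190=1668527
6. interest=⌊1668527·95/10000⌋=15851; principal=79641-15851=63790; balance=1668527-63790=1604737
7. interest=⌊1604737·95/10000⌋=15245; principal=79641-15245=64396; balance=1604737-64396=1540341
8. interest=⌊1540341·95/10000⌋=14633; principal=79641-14633=65008; balance=1540341-65008=1475333
9. interest=⌊1475333·95/10000⌋=14015; principal=79641-14015=65626; balance=1475333-65626=1409707
10. interest=⌊1409707·95/10000⌋=13392; principal=79641-13392=66249; balance=1409707-66249=1343458
11. interest=⌊1343458·95/10000⌋=12762; principal=79641-12762=66879; balance=1343458-66879=1276579
12. interest=⌊1276579·95/10000⌋=12127; principal=79641-12127=67514; balance=1276579-67514=1209065
13. interest=⌊1209065·95/10000⌋=11486; principal=79641-11486=68155; balance=1209065-68155=1140910
14. interest=⌊1140910·95/10000⌋=10838; principal=79641-10838=68803; balance=1140910-68803=1072107
15. interest=⌊1072107·95/10000⌋=10185; principal=79641-10185=69456; balance=1072107-69456=1002651
16. interest=⌊1002651·95/10000⌋=9525; principal=79641-9525=70116; balance=1002651-70116=932535
17. interest=⌊932535·95/10000⌋=8859; principal=79641-8859=70782; balance=932535-70782=861753
18. interest=⌊861753·95/10000⌋=8186; principal=79641-8186=71455; balance=861753-71455=790298
19. interest=⌊790298·95/10000⌋=7507; principal=79641-7507=72134; balance=790298-72134=718164
20. interest=⌊718164·95/10000⌋=6822; principal=79641-6822=72819; balance=718164-72819=645345
21. interest=⌊645345·95/10000⌋=6130; principal=79641-6130=73511; balance=645345-73511=571834
22. interest=⌊571834·95/10000⌋=5432; principal=79641-5432=74209; balance=571834-74209=497625
23. interest=⌊497625·95/10000⌋=4727; principal=79641-4727=74914; balance=497625-74914=422711
24. interest=⌊422711·95/10000⌋=4015; principal=79641-4015=75626; balance=422711-75626=347085
25. interest=⌊347085·95/10000⌋=3297; principal=79641-3297=76344; balance=347085-76344=270741
26. interest=⌊270741·95/10000⌋=2572; principal=79641-2572=77069; balance=270741-77069=193672
27. interest=⌊193672·95/10000⌋=1839; principal=79641-1839=77802; balance=193672-77802=115870
28. interest=⌊115870·95/10000⌋=1100; principal=79641-1100=78541; balance=115870-78541=37329
29. interest=⌊37329·95/10000⌋=354; principal=min(79641-354,37329)=37329; balance=37329-37329=0

1 18796 60845 1917742
2 18218 61423 1856319
3 17635 62006 1794313
4 17045 62596 1731717
5 16451 63190 1668527
6 15851 63790 1604737
7 15245 64396 1540341
8 14633 65008 1475333
9 14015 65626 1409707
10 13392 66249 1343458
11 12762 66879 1276579
12 12127 67514 1209065
13 11486 68155 1140910
14 10838 68803 1072107
15 10185 69456 1002651
16 9525 70116 932535
17 8859 70782 861753
18 8186 71455 790298
19 7507 72134 718164
20 6822 72819 645345
21 6130 73511 571834
22 5432 74209 497625
23 4727 74914 422711
24 4015 75626 347085
25 3297 76344 270741
26 2572 77069 193672
27 1839 77802 115870
28 1100 78541 37329
29 354 37329 0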